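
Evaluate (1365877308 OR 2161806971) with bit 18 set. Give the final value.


Step 1: 1365877308 | 2161806971 = 3522932351
Step 2: 3522932351 | (1 << 18) = 3522932351 | 262144 = 3523194495

3523194495


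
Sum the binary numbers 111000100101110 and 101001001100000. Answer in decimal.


111000100101110 + 101001001100000 = 1100001110001110 = 50062

50062


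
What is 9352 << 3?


0b10010010001000 << 3 = 0b10010010001000000 = 74816

74816


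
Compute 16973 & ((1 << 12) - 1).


16973 & 4095 = 589

589


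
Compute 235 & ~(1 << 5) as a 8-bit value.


235 & ~(1 << 5) = 203

203


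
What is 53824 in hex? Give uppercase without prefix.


53824 = D240 hex

D240


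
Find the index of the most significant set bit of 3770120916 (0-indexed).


0b11100000101101110111101011010100. Highest set bit at position 31

31


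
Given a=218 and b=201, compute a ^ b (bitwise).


218 ^ 201 = 19

19


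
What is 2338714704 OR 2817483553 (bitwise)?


0b10001011011001011111010001010000 | 0b10100111111011110110001100100001 = 0b10101111111011111111011101110001 = 2951739249

2951739249


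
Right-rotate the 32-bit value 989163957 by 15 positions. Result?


Rotate 0b111010111101010111000110110101 right by 15 (32-bit) = 0b11100011011010100111010111101010 = 3815405034

3815405034


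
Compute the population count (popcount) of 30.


0b11110 has 4 set bits

4


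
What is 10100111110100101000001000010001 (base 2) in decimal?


10100111110100101000001000010001 in decimal = 2815590929

2815590929


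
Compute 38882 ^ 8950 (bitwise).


0b1001011111100010 ^ 0b10001011110110 = 0b1011010100010100 = 46356

46356


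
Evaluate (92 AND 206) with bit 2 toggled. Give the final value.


Step 1: 92 & 206 = 76
Step 2: 76 ^ (1 << 2) = 76 ^ 4 = 72

72


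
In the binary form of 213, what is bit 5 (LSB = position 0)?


0b11010101, position 5 = 0

0


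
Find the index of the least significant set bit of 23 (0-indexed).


0b10111. Lowest set bit at position 0

0


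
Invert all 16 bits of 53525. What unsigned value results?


53525 ^ 65535 = 12010

12010


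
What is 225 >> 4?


0b11100001 >> 4 = 0b1110 = 14

14


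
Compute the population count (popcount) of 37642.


0b1001001100001010 has 6 set bits

6


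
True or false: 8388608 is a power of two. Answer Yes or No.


0b100000000000000000000000. Only one bit set => Yes

Yes


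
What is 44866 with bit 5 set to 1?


44866 | (1 << 5) = 44866 | 32 = 44898

44898


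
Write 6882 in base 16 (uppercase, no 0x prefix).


6882 = 1AE2 hex

1AE2


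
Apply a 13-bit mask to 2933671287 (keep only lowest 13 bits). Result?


2933671287 & 8191 = 1399

1399


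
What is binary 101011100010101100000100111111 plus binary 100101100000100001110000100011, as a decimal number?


101011100010101100000100111111 + 100101100000100001110000100011 = 1010001000011001101110101100010 = 1359797602

1359797602


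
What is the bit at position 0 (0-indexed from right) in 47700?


0b1011101001010100, position 0 = 0

0


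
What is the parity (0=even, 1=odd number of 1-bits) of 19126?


0b100101010110110 has 8 ones => parity 0

0


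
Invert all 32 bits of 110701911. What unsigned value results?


110701911 ^ 4294967295 = 4184265384

4184265384


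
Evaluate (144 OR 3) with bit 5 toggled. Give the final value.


Step 1: 144 | 3 = 147
Step 2: 147 ^ (1 << 5) = 147 ^ 32 = 179

179


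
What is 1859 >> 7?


0b11101000011 >> 7 = 0b1110 = 14

14


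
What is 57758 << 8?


0b1110000110011110 << 8 = 0b111000011001111000000000 = 14786048

14786048


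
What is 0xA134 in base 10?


A134 hex = 41268 decimal

41268


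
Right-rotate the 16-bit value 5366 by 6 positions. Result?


Rotate 0b1010011110110 right by 6 (16-bit) = 0b1101100001010011 = 55379

55379


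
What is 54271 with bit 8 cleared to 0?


54271 & ~(1 << 8) = 54015

54015


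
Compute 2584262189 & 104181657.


0b10011010000010001011011000101101 & 0b110001101011010111110011001 = 0b10000000001010011000001001 = 33596937

33596937


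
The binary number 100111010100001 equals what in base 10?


100111010100001 in decimal = 20129

20129


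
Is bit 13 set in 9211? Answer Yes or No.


0b10001111111011, bit 13 = 1. Yes

Yes


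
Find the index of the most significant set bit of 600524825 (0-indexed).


0b100011110010110100100000011001. Highest set bit at position 29

29


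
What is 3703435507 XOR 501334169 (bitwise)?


0b11011100101111011111000011110011 ^ 0b11101111000011100000010011001 = 0b11000001010111000011000001101010 = 3244044394

3244044394


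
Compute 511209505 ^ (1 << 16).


511209505 ^ (1 << 16) = 511209505 ^ 65536 = 511275041

511275041


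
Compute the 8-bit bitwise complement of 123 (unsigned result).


~0b1111011 = 0b10000100 = 132 (8-bit unsigned)

132


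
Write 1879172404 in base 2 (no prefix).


1879172404 = 1110000000000011110010100110100 in binary

1110000000000011110010100110100


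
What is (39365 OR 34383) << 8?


Step 1: 39365 | 34383 = 40911
Step 2: 40911 << 8 = 10473216

10473216


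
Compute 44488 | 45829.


0b1010110111001000 | 0b1011001100000101 = 0b1011111111001101 = 49101

49101


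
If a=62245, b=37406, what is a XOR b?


62245 ^ 37406 = 24891

24891


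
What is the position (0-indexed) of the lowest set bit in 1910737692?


0b1110001111000111000101100011100. Lowest set bit at position 2

2


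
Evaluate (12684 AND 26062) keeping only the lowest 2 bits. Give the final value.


Step 1: 12684 & 26062 = 8588
Step 2: 8588 & 3 = 0

0


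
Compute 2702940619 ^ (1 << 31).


2702940619 ^ (1 << 31) = 2702940619 ^ 2147483648 = 555456971

555456971


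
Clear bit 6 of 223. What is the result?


223 & ~(1 << 6) = 159

159


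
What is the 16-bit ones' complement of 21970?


21970 ^ 65535 = 43565

43565


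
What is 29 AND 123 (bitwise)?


0b11101 & 0b1111011 = 0b11001 = 25

25


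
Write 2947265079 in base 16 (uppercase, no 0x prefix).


2947265079 = AFABB237 hex

AFABB237


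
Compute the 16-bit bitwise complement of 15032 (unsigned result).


~0b11101010111000 = 0b1100010101000111 = 50503 (16-bit unsigned)

50503


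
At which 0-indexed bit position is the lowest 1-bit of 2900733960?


0b10101100111001011011000000001000. Lowest set bit at position 3

3


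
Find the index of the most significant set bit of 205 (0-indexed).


0b11001101. Highest set bit at position 7

7


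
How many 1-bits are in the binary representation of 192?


0b11000000 has 2 set bits

2


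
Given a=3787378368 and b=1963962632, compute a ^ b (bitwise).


3787378368 ^ 1963962632 = 2494660552

2494660552


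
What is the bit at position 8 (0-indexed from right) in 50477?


0b1100010100101101, position 8 = 1

1


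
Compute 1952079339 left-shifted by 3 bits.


0b1110100010110100101110111101011 << 3 = 0b1110100010110100101110111101011000 = 15616634712

15616634712


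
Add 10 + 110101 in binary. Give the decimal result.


10 + 110101 = 110111 = 55

55


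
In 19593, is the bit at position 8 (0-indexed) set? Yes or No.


0b100110010001001, bit 8 = 0. No

No


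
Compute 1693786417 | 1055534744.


0b1100100111101010010000100110001 | 0b111110111010100010111010011000 = 0b1111110111111110010111110111001 = 2130653113

2130653113


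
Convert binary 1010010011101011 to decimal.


1010010011101011 in decimal = 42219

42219


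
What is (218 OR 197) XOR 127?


Step 1: 218 | 197 = 223
Step 2: 223 ^ 127 = 160

160


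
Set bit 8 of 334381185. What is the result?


334381185 | (1 << 8) = 334381185 | 256 = 334381441

334381441


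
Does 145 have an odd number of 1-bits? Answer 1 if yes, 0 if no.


0b10010001 has 3 ones => parity 1

1


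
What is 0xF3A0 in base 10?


F3A0 hex = 62368 decimal

62368


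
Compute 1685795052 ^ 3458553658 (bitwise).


0b1100100011110110011000011101100 ^ 0b11001110001001010101011100111010 = 0b10101010010111100110011111010110 = 2858313686

2858313686


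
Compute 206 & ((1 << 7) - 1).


206 & 127 = 78

78


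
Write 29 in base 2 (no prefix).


29 = 11101 in binary

11101


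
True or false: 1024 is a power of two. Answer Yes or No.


0b10000000000. Only one bit set => Yes

Yes


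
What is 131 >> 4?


0b10000011 >> 4 = 0b1000 = 8

8


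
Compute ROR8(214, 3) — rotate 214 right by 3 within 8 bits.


Rotate 0b11010110 right by 3 (8-bit) = 0b11011010 = 218

218


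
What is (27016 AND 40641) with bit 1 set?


Step 1: 27016 & 40641 = 2176
Step 2: 2176 | (1 << 1) = 2176 | 2 = 2178

2178


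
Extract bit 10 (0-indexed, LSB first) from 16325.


0b11111111000101, position 10 = 1

1


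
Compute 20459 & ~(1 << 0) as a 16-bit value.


20459 & ~(1 << 0) = 20458

20458


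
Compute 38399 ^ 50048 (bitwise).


0b1001010111111111 ^ 0b1100001110000000 = 0b101011001111111 = 22143

22143


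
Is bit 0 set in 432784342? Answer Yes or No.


0b11001110010111100001111010110, bit 0 = 0. No

No


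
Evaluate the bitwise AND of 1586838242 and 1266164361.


0b1011110100101010011101011100010 & 0b1001011011110000010001010001001 = 0b1001010000100000010001010000000 = 1242571392

1242571392


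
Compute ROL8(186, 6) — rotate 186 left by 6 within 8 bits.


Rotate 0b10111010 left by 6 (8-bit) = 0b10101110 = 174

174


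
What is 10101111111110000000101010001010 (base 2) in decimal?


10101111111110000000101010001010 in decimal = 2952268426

2952268426


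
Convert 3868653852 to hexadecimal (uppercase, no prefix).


3868653852 = E696F91C hex

E696F91C


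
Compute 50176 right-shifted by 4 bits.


0b1100010000000000 >> 4 = 0b110001000000 = 3136

3136


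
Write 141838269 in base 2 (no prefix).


141838269 = 1000011101000100011110111101 in binary

1000011101000100011110111101


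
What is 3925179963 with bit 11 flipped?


3925179963 ^ (1 << 11) = 3925179963 ^ 2048 = 3925177915

3925177915


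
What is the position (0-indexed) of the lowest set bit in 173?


0b10101101. Lowest set bit at position 0

0


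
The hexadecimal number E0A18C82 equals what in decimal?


E0A18C82 hex = 3768683650 decimal

3768683650


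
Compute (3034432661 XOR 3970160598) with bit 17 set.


Step 1: 3034432661 ^ 3970160598 = 1484657475
Step 2: 1484657475 | (1 << 17) = 1484657475 | 131072 = 1484657475

1484657475


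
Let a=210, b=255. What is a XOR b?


210 ^ 255 = 45

45


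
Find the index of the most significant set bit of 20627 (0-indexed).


0b101000010010011. Highest set bit at position 14

14


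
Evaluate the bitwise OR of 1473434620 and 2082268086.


0b1010111110100101101001111111100 | 0b1111100000111001110001110110110 = 0b1111111110111101111001111111110 = 2145317886

2145317886


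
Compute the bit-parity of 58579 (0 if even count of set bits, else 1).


0b1110010011010011 has 9 ones => parity 1

1


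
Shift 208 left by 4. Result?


0b11010000 << 4 = 0b110100000000 = 3328

3328


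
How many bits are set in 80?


0b1010000 has 2 set bits

2


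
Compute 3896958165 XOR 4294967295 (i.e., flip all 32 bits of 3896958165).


3896958165 ^ 4294967295 = 398009130

398009130


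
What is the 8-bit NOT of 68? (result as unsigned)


~0b1000100 = 0b10111011 = 187 (8-bit unsigned)

187


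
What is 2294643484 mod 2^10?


2294643484 & 1023 = 796

796


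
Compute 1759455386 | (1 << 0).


1759455386 | (1 << 0) = 1759455386 | 1 = 1759455387

1759455387


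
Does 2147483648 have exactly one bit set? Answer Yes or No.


0b10000000000000000000000000000000. Only one bit set => Yes

Yes


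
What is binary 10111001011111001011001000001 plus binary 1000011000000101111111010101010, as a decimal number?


10111001011111001011001000001 + 1000011000000101111111010101010 = 1011010001100101001010011101011 = 1513264363

1513264363


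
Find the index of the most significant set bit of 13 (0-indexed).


0b1101. Highest set bit at position 3

3


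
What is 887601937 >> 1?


0b110100111001111011101100010001 >> 1 = 0b11010011100111101110110001000 = 443800968

443800968


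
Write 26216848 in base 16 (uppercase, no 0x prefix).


26216848 = 1900990 hex

1900990


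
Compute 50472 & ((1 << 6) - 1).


50472 & 63 = 40

40


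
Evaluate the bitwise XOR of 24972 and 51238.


0b110000110001100 ^ 0b1100100000100110 = 0b1010100110101010 = 43434

43434


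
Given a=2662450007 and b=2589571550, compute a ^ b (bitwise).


2662450007 ^ 2589571550 = 82344585

82344585


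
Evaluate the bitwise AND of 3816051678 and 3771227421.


0b11100011011101000101001111011110 & 0b11100000110010000101110100011101 = 0b11100000010000000101000100011100 = 3762311452

3762311452


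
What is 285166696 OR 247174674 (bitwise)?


0b10000111111110100110001101000 | 0b1110101110111001011000010010 = 0b11110111111111101111001111010 = 520085114

520085114


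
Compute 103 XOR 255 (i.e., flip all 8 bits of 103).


103 ^ 255 = 152

152


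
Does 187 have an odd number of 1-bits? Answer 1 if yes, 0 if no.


0b10111011 has 6 ones => parity 0

0


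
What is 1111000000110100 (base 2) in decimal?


1111000000110100 in decimal = 61492

61492


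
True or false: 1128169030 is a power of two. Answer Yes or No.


0b1000011001111100111111001000110. Multiple bits set => No

No


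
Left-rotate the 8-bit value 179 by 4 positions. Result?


Rotate 0b10110011 left by 4 (8-bit) = 0b111011 = 59

59


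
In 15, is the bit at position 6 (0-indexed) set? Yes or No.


0b1111, bit 6 = 0. No

No


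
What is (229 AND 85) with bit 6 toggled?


Step 1: 229 & 85 = 69
Step 2: 69 ^ (1 << 6) = 69 ^ 64 = 5

5


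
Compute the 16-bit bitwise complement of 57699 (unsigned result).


~0b1110000101100011 = 0b1111010011100 = 7836 (16-bit unsigned)

7836


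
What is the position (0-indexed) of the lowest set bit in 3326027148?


0b11000110001111110010010110001100. Lowest set bit at position 2

2


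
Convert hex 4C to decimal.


4C hex = 76 decimal

76


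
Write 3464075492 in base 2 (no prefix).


3464075492 = 11001110011110011001100011100100 in binary

11001110011110011001100011100100


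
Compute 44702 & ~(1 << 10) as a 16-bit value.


44702 & ~(1 << 10) = 43678

43678


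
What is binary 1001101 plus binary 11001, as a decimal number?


1001101 + 11001 = 1100110 = 102

102


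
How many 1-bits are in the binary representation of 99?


0b1100011 has 4 set bits

4


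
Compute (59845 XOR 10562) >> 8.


Step 1: 59845 ^ 10562 = 49287
Step 2: 49287 >> 8 = 192

192


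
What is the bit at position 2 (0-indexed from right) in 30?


0b11110, position 2 = 1

1


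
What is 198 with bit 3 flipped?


198 ^ (1 << 3) = 198 ^ 8 = 206

206


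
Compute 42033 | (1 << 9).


42033 | (1 << 9) = 42033 | 512 = 42545

42545


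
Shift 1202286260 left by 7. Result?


0b1000111101010010110111010110100 << 7 = 0b10001111010100101101110101101000000000 = 153892641280

153892641280


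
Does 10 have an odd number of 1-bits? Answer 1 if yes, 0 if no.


0b1010 has 2 ones => parity 0

0


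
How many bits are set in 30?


0b11110 has 4 set bits

4


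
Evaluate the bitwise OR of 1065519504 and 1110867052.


0b111111100000101000100110010000 | 0b1000010001101100111110001101100 = 0b1111111101101101111110111111100 = 2142699004

2142699004


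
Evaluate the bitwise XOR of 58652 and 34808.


0b1110010100011100 ^ 0b1000011111111000 = 0b110001011100100 = 25316

25316


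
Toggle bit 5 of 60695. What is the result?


60695 ^ (1 << 5) = 60695 ^ 32 = 60727

60727


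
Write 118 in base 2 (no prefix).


118 = 1110110 in binary

1110110


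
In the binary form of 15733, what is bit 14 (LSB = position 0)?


0b11110101110101, position 14 = 0

0


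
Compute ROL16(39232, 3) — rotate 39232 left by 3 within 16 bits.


Rotate 0b1001100101000000 left by 3 (16-bit) = 0b1100101000000100 = 51716

51716


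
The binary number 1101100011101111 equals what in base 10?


1101100011101111 in decimal = 55535

55535


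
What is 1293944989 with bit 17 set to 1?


1293944989 | (1 << 17) = 1293944989 | 131072 = 1294076061

1294076061


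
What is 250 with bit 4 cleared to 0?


250 & ~(1 << 4) = 234

234


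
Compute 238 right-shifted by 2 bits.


0b11101110 >> 2 = 0b111011 = 59

59


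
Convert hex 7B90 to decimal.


7B90 hex = 31632 decimal

31632


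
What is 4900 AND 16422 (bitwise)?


0b1001100100100 & 0b100000000100110 = 0b100100 = 36

36


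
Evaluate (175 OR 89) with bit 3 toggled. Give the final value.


Step 1: 175 | 89 = 255
Step 2: 255 ^ (1 << 3) = 255 ^ 8 = 247

247


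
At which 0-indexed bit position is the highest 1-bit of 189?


0b10111101. Highest set bit at position 7

7


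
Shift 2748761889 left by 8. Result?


0b10100011110101101100011100100001 << 8 = 0b1010001111010110110001110010000100000000 = 703683043584

703683043584


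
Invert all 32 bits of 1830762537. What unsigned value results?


1830762537 ^ 4294967295 = 2464204758

2464204758


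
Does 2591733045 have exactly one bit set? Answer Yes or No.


0b10011010011110101011010100110101. Multiple bits set => No

No


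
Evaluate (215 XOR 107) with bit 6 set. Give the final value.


Step 1: 215 ^ 107 = 188
Step 2: 188 | (1 << 6) = 188 | 64 = 252

252


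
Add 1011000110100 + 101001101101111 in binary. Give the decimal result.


1011000110100 + 101001101101111 = 110100110100011 = 27043

27043


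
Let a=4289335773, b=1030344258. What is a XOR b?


4289335773 ^ 1030344258 = 3267616671

3267616671


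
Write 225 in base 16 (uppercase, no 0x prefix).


225 = E1 hex

E1


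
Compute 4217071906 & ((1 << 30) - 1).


4217071906 & 1073741823 = 995846434

995846434


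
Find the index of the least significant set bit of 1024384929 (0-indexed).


0b111101000011101101111110100001. Lowest set bit at position 0

0


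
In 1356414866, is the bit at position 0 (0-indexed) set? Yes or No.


0b1010000110110010011111110010010, bit 0 = 0. No

No


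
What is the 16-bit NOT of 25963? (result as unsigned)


~0b110010101101011 = 0b1001101010010100 = 39572 (16-bit unsigned)

39572


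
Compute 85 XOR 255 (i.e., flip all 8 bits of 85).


85 ^ 255 = 170

170


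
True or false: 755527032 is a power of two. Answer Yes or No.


0b101101000010000110110101111000. Multiple bits set => No

No


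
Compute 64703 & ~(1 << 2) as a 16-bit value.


64703 & ~(1 << 2) = 64699

64699


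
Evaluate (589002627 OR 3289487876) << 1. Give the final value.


Step 1: 589002627 | 3289487876 = 3877371783
Step 2: 3877371783 << 1 = 7754743566

7754743566


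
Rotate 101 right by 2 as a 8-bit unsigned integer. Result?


Rotate 0b1100101 right by 2 (8-bit) = 0b1011001 = 89

89


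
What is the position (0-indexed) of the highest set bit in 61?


0b111101. Highest set bit at position 5

5


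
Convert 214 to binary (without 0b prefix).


214 = 11010110 in binary

11010110


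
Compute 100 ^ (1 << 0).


100 ^ (1 << 0) = 100 ^ 1 = 101

101


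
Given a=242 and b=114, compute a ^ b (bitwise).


242 ^ 114 = 128

128


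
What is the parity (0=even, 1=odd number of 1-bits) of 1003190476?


0b111011110010110111100011001100 has 18 ones => parity 0

0


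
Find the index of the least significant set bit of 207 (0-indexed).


0b11001111. Lowest set bit at position 0

0


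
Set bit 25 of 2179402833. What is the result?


2179402833 | (1 << 25) = 2179402833 | 33554432 = 2212957265

2212957265


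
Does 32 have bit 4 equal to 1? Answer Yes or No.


0b100000, bit 4 = 0. No

No


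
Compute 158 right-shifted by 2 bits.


0b10011110 >> 2 = 0b100111 = 39

39


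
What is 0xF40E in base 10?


F40E hex = 62478 decimal

62478


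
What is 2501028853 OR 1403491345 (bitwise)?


0b10010101000100101010101111110101 | 0b1010011101001111001010000010001 = 0b11010111101101111011111111110101 = 3619143669

3619143669


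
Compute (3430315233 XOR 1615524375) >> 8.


Step 1: 3430315233 ^ 1615524375 = 2889647862
Step 2: 2889647862 >> 8 = 11287686

11287686


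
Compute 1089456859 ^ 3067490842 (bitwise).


0b1000000111011111100101011011011 ^ 0b10110110110101100011001000011010 = 0b11110110001110011111100011000001 = 4130994369

4130994369


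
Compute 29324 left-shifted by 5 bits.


0b111001010001100 << 5 = 0b11100101000110000000 = 938368

938368


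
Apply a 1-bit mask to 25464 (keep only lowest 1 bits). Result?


25464 & 1 = 0

0


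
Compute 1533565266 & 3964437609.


0b1011011011010000101100101010010 & 0b11101100010011001000010001101001 = 0b1001000010010000000000001000000 = 1212678208

1212678208


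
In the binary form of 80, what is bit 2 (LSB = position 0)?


0b1010000, position 2 = 0

0


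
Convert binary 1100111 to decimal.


1100111 in decimal = 103

103


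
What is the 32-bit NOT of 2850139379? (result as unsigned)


~0b10101001111000011010110011110011 = 0b1010110000111100101001100001100 = 1444827916 (32-bit unsigned)

1444827916


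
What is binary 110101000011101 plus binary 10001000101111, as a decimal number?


110101000011101 + 10001000101111 = 1000110001001100 = 35916

35916


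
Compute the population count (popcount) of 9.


0b1001 has 2 set bits

2


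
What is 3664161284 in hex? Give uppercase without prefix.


3664161284 = DA66AA04 hex

DA66AA04


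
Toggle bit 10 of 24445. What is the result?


24445 ^ (1 << 10) = 24445 ^ 1024 = 23421

23421


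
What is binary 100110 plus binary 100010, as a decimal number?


100110 + 100010 = 1001000 = 72

72


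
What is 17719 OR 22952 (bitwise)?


0b100010100110111 | 0b101100110101000 = 0b101110110111111 = 23999

23999


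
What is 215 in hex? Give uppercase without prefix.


215 = D7 hex

D7


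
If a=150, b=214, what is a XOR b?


150 ^ 214 = 64

64


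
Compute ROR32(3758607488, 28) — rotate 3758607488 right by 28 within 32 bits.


Rotate 0b11100000000001111100110010000000 right by 28 (32-bit) = 0b11111001100100000001110 = 8177678

8177678


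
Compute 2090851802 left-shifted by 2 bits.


0b1111100100111111101110111011010 << 2 = 0b111110010011111110111011101101000 = 8363407208

8363407208


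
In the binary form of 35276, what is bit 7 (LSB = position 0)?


0b1000100111001100, position 7 = 1

1


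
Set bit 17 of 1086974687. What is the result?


1086974687 | (1 << 17) = 1086974687 | 131072 = 1087105759

1087105759


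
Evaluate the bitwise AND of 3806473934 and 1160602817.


0b11100010111000100010111011001110 & 0b1000101001011010110010011000001 = 0b1000000001000000010010011000000 = 1075848384

1075848384


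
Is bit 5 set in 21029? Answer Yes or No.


0b101001000100101, bit 5 = 1. Yes

Yes


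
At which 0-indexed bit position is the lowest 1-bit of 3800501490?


0b11100010100001110000110011110010. Lowest set bit at position 1

1


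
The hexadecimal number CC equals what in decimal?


CC hex = 204 decimal

204


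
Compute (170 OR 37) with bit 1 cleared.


Step 1: 170 | 37 = 175
Step 2: 175 & ~(1 << 1) = 173

173


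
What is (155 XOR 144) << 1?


Step 1: 155 ^ 144 = 11
Step 2: 11 << 1 = 22

22


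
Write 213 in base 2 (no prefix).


213 = 11010101 in binary

11010101


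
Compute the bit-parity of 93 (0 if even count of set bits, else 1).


0b1011101 has 5 ones => parity 1

1


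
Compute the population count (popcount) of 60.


0b111100 has 4 set bits

4


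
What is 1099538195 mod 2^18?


1099538195 & 262143 = 106259

106259


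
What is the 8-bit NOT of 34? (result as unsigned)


~0b100010 = 0b11011101 = 221 (8-bit unsigned)

221


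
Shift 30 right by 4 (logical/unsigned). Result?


0b11110 >> 4 = 0b1 = 1

1


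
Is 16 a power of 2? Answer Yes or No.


0b10000. Only one bit set => Yes

Yes


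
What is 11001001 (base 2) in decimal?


11001001 in decimal = 201

201


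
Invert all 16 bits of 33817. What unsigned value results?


33817 ^ 65535 = 31718

31718


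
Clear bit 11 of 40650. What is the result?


40650 & ~(1 << 11) = 38602

38602


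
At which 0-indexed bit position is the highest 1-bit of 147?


0b10010011. Highest set bit at position 7

7


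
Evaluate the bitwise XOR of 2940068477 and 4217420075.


0b10101111001111011110001001111101 ^ 0b11111011011000001011100100101011 = 0b1010100010111010101101101010110 = 1415404374

1415404374


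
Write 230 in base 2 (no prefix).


230 = 11100110 in binary

11100110


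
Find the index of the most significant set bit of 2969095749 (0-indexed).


0b10110000111110001100111001000101. Highest set bit at position 31

31


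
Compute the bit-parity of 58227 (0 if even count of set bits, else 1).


0b1110001101110011 has 10 ones => parity 0

0


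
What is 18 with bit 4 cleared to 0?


18 & ~(1 << 4) = 2

2


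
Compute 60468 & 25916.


0b1110110000110100 & 0b110010100111100 = 0b110010000110100 = 25652

25652


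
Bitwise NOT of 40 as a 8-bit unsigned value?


~0b101000 = 0b11010111 = 215 (8-bit unsigned)

215


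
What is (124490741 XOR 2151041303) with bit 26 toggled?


Step 1: 124490741 ^ 2151041303 = 2271075042
Step 2: 2271075042 ^ (1 << 26) = 2271075042 ^ 67108864 = 2203966178

2203966178


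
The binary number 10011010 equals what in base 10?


10011010 in decimal = 154

154


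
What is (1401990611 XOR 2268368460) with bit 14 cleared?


Step 1: 1401990611 ^ 2268368460 = 3567526815
Step 2: 3567526815 & ~(1 << 14) = 3567526815

3567526815


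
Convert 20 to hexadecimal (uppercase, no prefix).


20 = 14 hex

14


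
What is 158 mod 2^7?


158 & 127 = 30

30


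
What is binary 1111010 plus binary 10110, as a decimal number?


1111010 + 10110 = 10010000 = 144

144


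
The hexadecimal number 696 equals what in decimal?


696 hex = 1686 decimal

1686


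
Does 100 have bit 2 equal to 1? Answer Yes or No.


0b1100100, bit 2 = 1. Yes

Yes


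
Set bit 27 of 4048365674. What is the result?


4048365674 | (1 << 27) = 4048365674 | 134217728 = 4182583402

4182583402


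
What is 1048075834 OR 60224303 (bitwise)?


0b111110011110000101111000111010 | 0b11100101101111001100101111 = 0b111111111111101111111100111111 = 1073676095

1073676095


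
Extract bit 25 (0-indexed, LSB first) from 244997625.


0b1110100110100101110111111001, position 25 = 1

1


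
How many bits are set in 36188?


0b1000110101011100 has 8 set bits

8


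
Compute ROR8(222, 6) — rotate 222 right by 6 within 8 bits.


Rotate 0b11011110 right by 6 (8-bit) = 0b1111011 = 123

123


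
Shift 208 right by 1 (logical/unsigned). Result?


0b11010000 >> 1 = 0b1101000 = 104

104


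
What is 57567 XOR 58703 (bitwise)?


0b1110000011011111 ^ 0b1110010101001111 = 0b10110010000 = 1424

1424


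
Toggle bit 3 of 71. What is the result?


71 ^ (1 << 3) = 71 ^ 8 = 79

79


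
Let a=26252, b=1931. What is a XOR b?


26252 ^ 1931 = 24839

24839


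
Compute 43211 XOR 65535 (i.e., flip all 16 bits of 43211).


43211 ^ 65535 = 22324

22324


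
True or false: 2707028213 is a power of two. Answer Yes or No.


0b10100001010110011111100011110101. Multiple bits set => No

No


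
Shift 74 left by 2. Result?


0b1001010 << 2 = 0b100101000 = 296

296


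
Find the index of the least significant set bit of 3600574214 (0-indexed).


0b11010110100111000110011100000110. Lowest set bit at position 1

1


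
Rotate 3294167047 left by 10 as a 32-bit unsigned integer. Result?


Rotate 0b11000100010110010000000000000111 left by 10 (32-bit) = 0b1100100000000000001111100010001 = 1677729553

1677729553


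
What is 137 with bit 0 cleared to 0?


137 & ~(1 << 0) = 136

136


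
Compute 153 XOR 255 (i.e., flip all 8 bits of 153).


153 ^ 255 = 102

102


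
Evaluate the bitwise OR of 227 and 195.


0b11100011 | 0b11000011 = 0b11100011 = 227

227


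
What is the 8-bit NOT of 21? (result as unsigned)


~0b10101 = 0b11101010 = 234 (8-bit unsigned)

234


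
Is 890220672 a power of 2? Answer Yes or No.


0b110101000011111011000010000000. Multiple bits set => No

No


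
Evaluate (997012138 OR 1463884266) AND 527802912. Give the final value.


Step 1: 997012138 | 1463884266 = 2137865194
Step 2: 2137865194 & 527802912 = 526721568

526721568


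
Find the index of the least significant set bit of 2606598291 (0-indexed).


0b10011011010111011000100010010011. Lowest set bit at position 0

0


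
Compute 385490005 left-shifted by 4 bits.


0b10110111110100001110001010101 << 4 = 0b101101111101000011100010101010000 = 6167840080

6167840080


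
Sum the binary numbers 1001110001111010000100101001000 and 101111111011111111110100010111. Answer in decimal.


1001110001111010000100101001000 + 101111111011111111110100010111 = 1111110001011010000011001011111 = 2116879967

2116879967


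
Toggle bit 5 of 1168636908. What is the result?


1168636908 ^ (1 << 5) = 1168636908 ^ 32 = 1168636876

1168636876


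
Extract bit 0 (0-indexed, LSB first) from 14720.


0b11100110000000, position 0 = 0

0


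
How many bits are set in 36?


0b100100 has 2 set bits

2


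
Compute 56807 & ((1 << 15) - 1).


56807 & 32767 = 24039

24039


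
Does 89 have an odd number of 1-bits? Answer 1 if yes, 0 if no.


0b1011001 has 4 ones => parity 0

0


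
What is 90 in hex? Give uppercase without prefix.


90 = 5A hex

5A


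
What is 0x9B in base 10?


9B hex = 155 decimal

155


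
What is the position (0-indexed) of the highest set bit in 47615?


0b1011100111111111. Highest set bit at position 15

15


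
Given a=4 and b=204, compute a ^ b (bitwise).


4 ^ 204 = 200

200


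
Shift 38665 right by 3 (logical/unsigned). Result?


0b1001011100001001 >> 3 = 0b1001011100001 = 4833

4833


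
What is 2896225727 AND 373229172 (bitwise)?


0b10101100101000001110010110111111 & 0b10110001111110000011001110100 = 0b100001000000000010000110100 = 69207092

69207092


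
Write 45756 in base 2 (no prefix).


45756 = 1011001010111100 in binary

1011001010111100


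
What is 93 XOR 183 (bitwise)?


0b1011101 ^ 0b10110111 = 0b11101010 = 234

234


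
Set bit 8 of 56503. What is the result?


56503 | (1 << 8) = 56503 | 256 = 56759

56759


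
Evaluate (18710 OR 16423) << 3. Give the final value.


Step 1: 18710 | 16423 = 18743
Step 2: 18743 << 3 = 149944

149944


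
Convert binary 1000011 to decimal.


1000011 in decimal = 67

67


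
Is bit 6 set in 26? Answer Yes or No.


0b11010, bit 6 = 0. No

No


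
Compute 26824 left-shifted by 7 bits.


0b110100011001000 << 7 = 0b1101000110010000000000 = 3433472

3433472


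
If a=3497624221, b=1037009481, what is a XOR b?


3497624221 ^ 1037009481 = 3988127956

3988127956


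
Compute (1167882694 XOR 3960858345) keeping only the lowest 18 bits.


Step 1: 1167882694 ^ 3960858345 = 2844368687
Step 2: 2844368687 & 262143 = 106287

106287


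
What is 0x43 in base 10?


43 hex = 67 decimal

67


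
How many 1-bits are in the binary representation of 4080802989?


0b11110011001111000001110010101101 has 18 set bits

18


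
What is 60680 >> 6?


0b1110110100001000 >> 6 = 0b1110110100 = 948

948


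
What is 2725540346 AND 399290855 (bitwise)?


0b10100010011101000111000111111010 & 0b10111110011001011000111100111 = 0b10010001000011000111100010 = 38023650

38023650


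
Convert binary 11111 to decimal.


11111 in decimal = 31

31


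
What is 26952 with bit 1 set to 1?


26952 | (1 << 1) = 26952 | 2 = 26954

26954


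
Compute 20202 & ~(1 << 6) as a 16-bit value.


20202 & ~(1 << 6) = 20138

20138


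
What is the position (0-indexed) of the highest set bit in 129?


0b10000001. Highest set bit at position 7

7


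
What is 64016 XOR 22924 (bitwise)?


0b1111101000010000 ^ 0b101100110001100 = 0b1010001110011100 = 41884

41884


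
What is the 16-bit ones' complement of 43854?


43854 ^ 65535 = 21681

21681


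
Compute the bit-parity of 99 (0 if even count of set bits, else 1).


0b1100011 has 4 ones => parity 0

0


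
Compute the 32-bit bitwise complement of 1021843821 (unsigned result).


~0b111100111010000001100101101101 = 0b11000011000101111110011010010010 = 3273123474 (32-bit unsigned)

3273123474


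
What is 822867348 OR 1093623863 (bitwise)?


0b110001000010111111010110010100 | 0b1000001001011110110000000110111 = 0b1110001001011111111010110110111 = 1898968503

1898968503


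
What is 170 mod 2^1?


170 & 1 = 0

0


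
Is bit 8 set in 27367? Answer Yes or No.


0b110101011100111, bit 8 = 0. No

No


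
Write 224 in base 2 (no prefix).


224 = 11100000 in binary

11100000


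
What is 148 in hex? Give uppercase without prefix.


148 = 94 hex

94


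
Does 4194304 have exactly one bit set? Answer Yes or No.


0b10000000000000000000000. Only one bit set => Yes

Yes


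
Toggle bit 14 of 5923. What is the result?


5923 ^ (1 << 14) = 5923 ^ 16384 = 22307

22307


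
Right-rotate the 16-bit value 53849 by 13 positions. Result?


Rotate 0b1101001001011001 right by 13 (16-bit) = 0b1001001011001110 = 37582

37582


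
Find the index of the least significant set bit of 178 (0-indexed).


0b10110010. Lowest set bit at position 1

1


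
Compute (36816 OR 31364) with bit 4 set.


Step 1: 36816 | 31364 = 65492
Step 2: 65492 | (1 << 4) = 65492 | 16 = 65492

65492


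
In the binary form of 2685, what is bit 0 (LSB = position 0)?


0b101001111101, position 0 = 1

1


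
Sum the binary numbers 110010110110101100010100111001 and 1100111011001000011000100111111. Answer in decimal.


110010110110101100010100111001 + 1100111011001000011000100111111 = 10011010001111101111011001111000 = 2587817592

2587817592


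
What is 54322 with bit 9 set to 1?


54322 | (1 << 9) = 54322 | 512 = 54834

54834


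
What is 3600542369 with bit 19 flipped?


3600542369 ^ (1 << 19) = 3600542369 ^ 524288 = 3600018081

3600018081


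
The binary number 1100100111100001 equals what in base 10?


1100100111100001 in decimal = 51681

51681


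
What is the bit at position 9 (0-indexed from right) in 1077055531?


0b1000000001100101001000000101011, position 9 = 0

0


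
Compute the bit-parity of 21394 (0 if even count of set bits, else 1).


0b101001110010010 has 7 ones => parity 1

1


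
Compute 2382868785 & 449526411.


0b10001110000001111011000100110001 & 0b11010110010110011101010001011 = 0b1010000000110011000000000001 = 167981057

167981057


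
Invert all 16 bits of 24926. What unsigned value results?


24926 ^ 65535 = 40609

40609


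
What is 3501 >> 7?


0b110110101101 >> 7 = 0b11011 = 27

27


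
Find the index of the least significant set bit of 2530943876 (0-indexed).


0b10010110110110110010001110000100. Lowest set bit at position 2

2


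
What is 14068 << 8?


0b11011011110100 << 8 = 0b1101101111010000000000 = 3601408

3601408


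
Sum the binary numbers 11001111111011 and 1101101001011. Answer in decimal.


11001111111011 + 1101101001011 = 100111101000110 = 20294

20294


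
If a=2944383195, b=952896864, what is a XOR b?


2944383195 ^ 952896864 = 2545137083

2545137083


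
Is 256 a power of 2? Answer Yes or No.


0b100000000. Only one bit set => Yes

Yes


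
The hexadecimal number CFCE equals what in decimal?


CFCE hex = 53198 decimal

53198


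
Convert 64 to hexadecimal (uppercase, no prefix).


64 = 40 hex

40


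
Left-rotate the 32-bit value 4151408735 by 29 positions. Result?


Rotate 0b11110111011100010111100001011111 left by 29 (32-bit) = 0b11111110111011100010111100001011 = 4277022475

4277022475


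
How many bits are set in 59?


0b111011 has 5 set bits

5


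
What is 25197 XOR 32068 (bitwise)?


0b110001001101101 ^ 0b111110101000100 = 0b1111100101001 = 7977

7977


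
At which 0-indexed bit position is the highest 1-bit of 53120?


0b1100111110000000. Highest set bit at position 15

15


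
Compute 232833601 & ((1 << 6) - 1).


232833601 & 63 = 1

1


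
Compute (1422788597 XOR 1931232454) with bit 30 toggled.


Step 1: 1422788597 ^ 1931232454 = 668091187
Step 2: 668091187 ^ (1 << 30) = 668091187 ^ 1073741824 = 1741833011

1741833011


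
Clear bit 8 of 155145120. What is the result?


155145120 & ~(1 << 8) = 155144864

155144864


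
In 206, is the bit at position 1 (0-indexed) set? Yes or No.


0b11001110, bit 1 = 1. Yes

Yes


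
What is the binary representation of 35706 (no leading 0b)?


35706 = 1000101101111010 in binary

1000101101111010


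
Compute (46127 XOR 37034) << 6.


Step 1: 46127 ^ 37034 = 9349
Step 2: 9349 << 6 = 598336

598336


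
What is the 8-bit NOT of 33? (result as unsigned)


~0b100001 = 0b11011110 = 222 (8-bit unsigned)

222


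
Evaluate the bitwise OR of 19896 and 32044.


0b100110110111000 | 0b111110100101100 = 0b111110110111100 = 32188

32188


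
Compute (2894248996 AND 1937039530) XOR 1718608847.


Step 1: 2894248996 & 1937039530 = 536911904
Step 2: 536911904 ^ 1718608847 = 1181697007

1181697007


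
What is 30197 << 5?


0b111010111110101 << 5 = 0b11101011111010100000 = 966304

966304


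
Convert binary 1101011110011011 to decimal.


1101011110011011 in decimal = 55195

55195


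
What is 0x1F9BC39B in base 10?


1F9BC39B hex = 530301851 decimal

530301851


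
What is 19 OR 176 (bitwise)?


0b10011 | 0b10110000 = 0b10110011 = 179

179


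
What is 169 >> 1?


0b10101001 >> 1 = 0b1010100 = 84

84


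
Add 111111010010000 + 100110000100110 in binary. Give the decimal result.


111111010010000 + 100110000100110 = 1100101010110110 = 51894

51894


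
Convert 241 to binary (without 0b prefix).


241 = 11110001 in binary

11110001


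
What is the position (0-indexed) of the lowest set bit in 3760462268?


0b11100000001001000001100110111100. Lowest set bit at position 2

2


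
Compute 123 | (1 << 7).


123 | (1 << 7) = 123 | 128 = 251

251


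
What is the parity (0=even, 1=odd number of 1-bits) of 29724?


0b111010000011100 has 7 ones => parity 1

1


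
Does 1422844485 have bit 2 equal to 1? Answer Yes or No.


0b1010100110011101110001001000101, bit 2 = 1. Yes

Yes
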